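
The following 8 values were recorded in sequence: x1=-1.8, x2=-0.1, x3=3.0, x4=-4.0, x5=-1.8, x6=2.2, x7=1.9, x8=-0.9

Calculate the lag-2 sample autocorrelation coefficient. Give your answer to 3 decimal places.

Mean x̄ = (-1.8 − 0.1 + 3.0 − 4.0 − 1.8 + 2.2 + 1.9 − 0.9)/8 = -0.1875
Deviations from mean: -1.6125, 0.0875, 3.1875, -3.8125, -1.6125, 2.3875, 2.0875, -0.7125
Σ(x_t−x̄)(x_{t+2}−x̄) = (-5.1398) + (-0.3336) + (-5.1398) + (-9.1023) + (-3.3661) + (-1.7011) = -24.7828
Denominator Σ(x_t−x̄)² = 40.4688
r_2 = -24.7828 / 40.4688 = -0.612

-0.612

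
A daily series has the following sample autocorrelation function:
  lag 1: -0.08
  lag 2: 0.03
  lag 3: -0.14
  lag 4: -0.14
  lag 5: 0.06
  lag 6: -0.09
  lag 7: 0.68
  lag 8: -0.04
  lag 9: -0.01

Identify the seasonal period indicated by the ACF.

7

The largest autocorrelation is r_7 = 0.68; the remaining lags stay at or below 0.06.
The dominant spike at lag 7 indicates a seasonal period of 7.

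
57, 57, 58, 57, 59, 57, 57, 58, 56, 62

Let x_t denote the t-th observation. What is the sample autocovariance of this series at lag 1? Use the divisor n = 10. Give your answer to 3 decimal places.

-0.904

Mean x̄ = (57 + 57 + 58 + 57 + 59 + 57 + 57 + 58 + 56 + 62)/10 = 57.8000
Σ_{t=1}^{9}(x_t−x̄)(x_{t+1}−x̄) = -9.0400
γ_1 = -9.0400 / 10 = -0.904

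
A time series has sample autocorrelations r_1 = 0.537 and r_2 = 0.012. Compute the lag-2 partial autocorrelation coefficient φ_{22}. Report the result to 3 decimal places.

-0.388

φ_{22} = (r_2 − r_1²) / (1 − r_1²)
r_1² = (0.537)² = 0.288369
Numerator = 0.012 − 0.2884 = -0.2764; denominator = 1 − 0.2884 = 0.7116
φ_{22} = -0.2764 / 0.7116 = -0.388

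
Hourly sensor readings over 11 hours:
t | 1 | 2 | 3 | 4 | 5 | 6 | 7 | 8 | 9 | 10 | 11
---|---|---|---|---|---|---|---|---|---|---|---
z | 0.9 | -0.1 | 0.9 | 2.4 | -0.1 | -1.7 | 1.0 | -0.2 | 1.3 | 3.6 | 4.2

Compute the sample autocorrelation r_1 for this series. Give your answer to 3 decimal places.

Mean z̄ = (0.9 − 0.1 + 0.9 + 2.4 − 0.1 − 1.7 + 1.0 − 0.2 + 1.3 + 3.6 + 4.2)/11 = 1.1091
Numerator Σ_{t=1}^{10}(z_t−z̄)(z_{t+1}−z̄) = 10.4454
Denominator Σ(z_t−z̄)² = 30.0891
r_1 = 10.4454 / 30.0891 = 0.347

0.347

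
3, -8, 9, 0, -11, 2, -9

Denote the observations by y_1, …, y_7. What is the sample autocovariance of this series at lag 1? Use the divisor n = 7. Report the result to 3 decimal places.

Mean ȳ = (3 − 8 + 9 + 0 − 11 + 2 − 9)/7 = -2.0000
Deviations: 5.0000, -6.0000, 11.0000, 2.0000, -9.0000, 4.0000, -7.0000
Σ_{t=1}^{6}(y_t−ȳ)(y_{t+1}−ȳ) = -156.0000
γ_1 = -156.0000 / 7 = -22.286

-22.286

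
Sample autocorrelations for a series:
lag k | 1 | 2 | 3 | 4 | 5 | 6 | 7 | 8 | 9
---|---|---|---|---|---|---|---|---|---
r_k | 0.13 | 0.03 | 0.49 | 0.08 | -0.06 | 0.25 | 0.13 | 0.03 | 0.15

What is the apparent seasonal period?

3

The largest autocorrelation is r_3 = 0.49, with weaker echoes at lags 6 (0.25) and 9 (0.15); the remaining lags stay at or below 0.13.
The dominant spike at lag 3 indicates a seasonal period of 3.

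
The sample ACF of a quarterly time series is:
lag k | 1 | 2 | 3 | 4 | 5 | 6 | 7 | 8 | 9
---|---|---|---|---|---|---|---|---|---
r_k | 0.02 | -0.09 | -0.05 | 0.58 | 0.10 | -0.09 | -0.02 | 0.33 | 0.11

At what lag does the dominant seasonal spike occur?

The largest autocorrelation is r_4 = 0.58, with a weaker echo at lag 8 (0.33); the remaining lags stay at or below 0.11.
The dominant spike at lag 4 indicates a seasonal period of 4.

4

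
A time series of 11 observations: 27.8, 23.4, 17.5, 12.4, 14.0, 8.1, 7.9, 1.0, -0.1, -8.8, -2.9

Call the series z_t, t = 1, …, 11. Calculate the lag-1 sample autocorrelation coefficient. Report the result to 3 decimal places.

0.698

Mean z̄ = (27.8 + 23.4 + 17.5 + 12.4 + 14.0 + 8.1 + 7.9 + 1.0 − 0.1 − 8.8 − 2.9)/11 = 9.1182
Numerator Σ_{t=1}^{10}(z_t−z̄)(z_{t+1}−z̄) = 891.5579
Denominator Σ(z_t−z̄)² = 1276.7364
r_1 = 891.5579 / 1276.7364 = 0.698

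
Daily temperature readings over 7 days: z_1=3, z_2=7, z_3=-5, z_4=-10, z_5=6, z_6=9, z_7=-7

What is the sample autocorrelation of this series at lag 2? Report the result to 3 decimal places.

Mean z̄ = (3 + 7 − 5 − 10 + 6 + 9 − 7)/7 = 0.4286
Deviations from mean: 2.5714, 6.5714, -5.4286, -10.4286, 5.5714, 8.5714, -7.4286
Numerator Σ_{t=1}^{5}(z_t−z̄)(z_{t+2}−z̄) = -243.5102
Denominator Σ(z_t−z̄)² = 347.7143
r_2 = -243.5102 / 347.7143 = -0.700

-0.700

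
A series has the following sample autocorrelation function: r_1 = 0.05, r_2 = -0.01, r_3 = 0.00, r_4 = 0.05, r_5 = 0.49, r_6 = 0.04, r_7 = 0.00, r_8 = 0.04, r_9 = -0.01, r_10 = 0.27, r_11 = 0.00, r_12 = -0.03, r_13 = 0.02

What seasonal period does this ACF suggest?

The largest autocorrelation is r_5 = 0.49, with a weaker echo at lag 10 (0.27); the remaining lags stay at or below 0.05.
The dominant spike at lag 5 indicates a seasonal period of 5.

5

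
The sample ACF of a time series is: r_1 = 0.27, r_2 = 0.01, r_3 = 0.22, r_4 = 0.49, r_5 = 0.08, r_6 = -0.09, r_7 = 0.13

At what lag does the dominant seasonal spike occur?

The largest autocorrelation is r_4 = 0.49; the remaining lags stay at or below 0.27. The elevated value at lag 1 (0.27), dropping to 0.01 at lag 2, reflects decaying short-term dependence rather than seasonality.
The dominant spike at lag 4 indicates a seasonal period of 4.

4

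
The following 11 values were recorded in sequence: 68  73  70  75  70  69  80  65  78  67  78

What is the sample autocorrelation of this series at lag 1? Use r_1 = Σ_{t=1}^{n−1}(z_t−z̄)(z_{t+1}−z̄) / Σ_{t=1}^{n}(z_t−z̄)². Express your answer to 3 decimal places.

-0.767

Mean z̄ = (68 + 73 + 70 + 75 + 70 + 69 + 80 + 65 + 78 + 67 + 78)/11 = 72.0909
Numerator Σ_{t=1}^{10}(z_t−z̄)(z_{t+1}−z̄) = -193.9174
Denominator Σ(z_t−z̄)² = 252.9091
r_1 = -193.9174 / 252.9091 = -0.767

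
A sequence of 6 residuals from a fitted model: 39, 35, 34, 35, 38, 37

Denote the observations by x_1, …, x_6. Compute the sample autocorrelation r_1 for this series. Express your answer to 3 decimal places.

0.080

Mean x̄ = (39 + 35 + 34 + 35 + 38 + 37)/6 = 36.3333
Deviations from mean: 2.6667, -1.3333, -2.3333, -1.3333, 1.6667, 0.6667
Numerator Σ_{t=1}^{5}(x_t−x̄)(x_{t+1}−x̄) = 1.5556
Denominator Σ(x_t−x̄)² = 19.3333
r_1 = 1.5556 / 19.3333 = 0.080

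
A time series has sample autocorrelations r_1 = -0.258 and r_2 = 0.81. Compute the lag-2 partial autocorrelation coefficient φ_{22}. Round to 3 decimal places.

φ_{22} = (r_2 − r_1²) / (1 − r_1²)
r_1² = (-0.258)² = 0.066564
Numerator = 0.81 − 0.0666 = 0.7434; denominator = 1 − 0.0666 = 0.9334
φ_{22} = 0.7434 / 0.9334 = 0.796

0.796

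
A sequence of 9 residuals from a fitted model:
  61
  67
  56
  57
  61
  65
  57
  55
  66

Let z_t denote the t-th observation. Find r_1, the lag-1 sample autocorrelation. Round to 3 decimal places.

Mean z̄ = (61 + 67 + 56 + 57 + 61 + 65 + 57 + 55 + 66)/9 = 60.5556
Numerator Σ_{t=1}^{8}(z_t−z̄)(z_{t+1}−z̄) = -36.1975
Denominator Σ(z_t−z̄)² = 168.2222
r_1 = -36.1975 / 168.2222 = -0.215

-0.215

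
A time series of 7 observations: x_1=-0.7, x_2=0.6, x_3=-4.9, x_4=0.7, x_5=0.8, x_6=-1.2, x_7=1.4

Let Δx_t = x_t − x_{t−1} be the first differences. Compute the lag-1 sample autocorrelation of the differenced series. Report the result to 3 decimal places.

First differences Δx: 1.3, -5.5, 5.6, 0.1, -2.0, 2.6
Mean of differences = 0.3500
Numerator Σ(Δx_t−Δx̄)(Δx_{t+1}−Δx̄) = -42.2825
Denominator Σ(Δx_t−Δx̄)² = 73.3350
r_1(Δx) = -42.2825 / 73.3350 = -0.577

-0.577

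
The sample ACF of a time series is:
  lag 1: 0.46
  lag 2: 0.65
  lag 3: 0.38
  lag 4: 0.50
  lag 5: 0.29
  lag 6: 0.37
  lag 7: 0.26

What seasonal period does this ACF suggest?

The largest autocorrelation is r_2 = 0.65, with a weaker echo at lag 4 (0.50); the remaining lags stay at or below 0.46.
The dominant spike at lag 2 indicates a seasonal period of 2.

2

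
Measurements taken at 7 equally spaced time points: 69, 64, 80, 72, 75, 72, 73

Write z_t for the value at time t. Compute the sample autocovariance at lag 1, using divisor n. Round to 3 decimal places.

-5.778

Mean z̄ = (69 + 64 + 80 + 72 + 75 + 72 + 73)/7 = 72.1429
Σ_{t=1}^{6}(z_t−z̄)(z_{t+1}−z̄) = -40.4490
γ_1 = -40.4490 / 7 = -5.778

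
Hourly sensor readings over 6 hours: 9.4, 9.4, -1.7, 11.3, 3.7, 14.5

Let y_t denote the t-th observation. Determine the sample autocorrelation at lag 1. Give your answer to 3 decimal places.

Mean ȳ = (9.4 + 9.4 − 1.7 + 11.3 + 3.7 + 14.5)/6 = 7.7667
Deviations from mean: 1.6333, 1.6333, -9.4667, 3.5333, -4.0667, 6.7333
Numerator Σ_{t=1}^{5}(y_t−ȳ)(y_{t+1}−ȳ) = -87.9944
Denominator Σ(y_t−ȳ)² = 169.3133
r_1 = -87.9944 / 169.3133 = -0.520

-0.520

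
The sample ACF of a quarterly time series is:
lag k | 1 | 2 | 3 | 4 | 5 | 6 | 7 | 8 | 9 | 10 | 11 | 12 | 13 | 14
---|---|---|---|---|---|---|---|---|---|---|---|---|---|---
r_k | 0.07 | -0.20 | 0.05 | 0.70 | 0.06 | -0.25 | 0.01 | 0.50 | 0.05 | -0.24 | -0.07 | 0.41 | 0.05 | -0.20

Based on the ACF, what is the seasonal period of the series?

4

The largest autocorrelation is r_4 = 0.70, with weaker echoes at lags 8 (0.50) and 12 (0.41); the remaining lags stay at or below 0.07.
The dominant spike at lag 4 indicates a seasonal period of 4.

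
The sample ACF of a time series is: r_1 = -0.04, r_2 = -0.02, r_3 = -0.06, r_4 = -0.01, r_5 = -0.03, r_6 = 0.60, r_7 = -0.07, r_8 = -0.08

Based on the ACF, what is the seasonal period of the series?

The largest autocorrelation is r_6 = 0.60; the remaining lags stay at or below -0.01.
The dominant spike at lag 6 indicates a seasonal period of 6.

6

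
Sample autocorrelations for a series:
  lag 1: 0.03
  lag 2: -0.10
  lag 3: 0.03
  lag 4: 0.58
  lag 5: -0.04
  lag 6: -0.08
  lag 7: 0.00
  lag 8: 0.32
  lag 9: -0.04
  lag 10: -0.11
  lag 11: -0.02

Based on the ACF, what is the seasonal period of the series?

4

The largest autocorrelation is r_4 = 0.58, with a weaker echo at lag 8 (0.32); the remaining lags stay at or below 0.03.
The dominant spike at lag 4 indicates a seasonal period of 4.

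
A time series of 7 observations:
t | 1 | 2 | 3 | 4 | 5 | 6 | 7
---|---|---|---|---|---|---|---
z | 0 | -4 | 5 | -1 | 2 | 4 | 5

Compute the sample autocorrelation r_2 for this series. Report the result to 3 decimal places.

0.081

Mean z̄ = (0 − 4 + 5 − 1 + 2 + 4 + 5)/7 = 1.5714
Deviations from mean: -1.5714, -5.5714, 3.4286, -2.5714, 0.4286, 2.4286, 3.4286
Numerator Σ_{t=1}^{5}(z_t−z̄)(z_{t+2}−z̄) = 5.6327
Denominator Σ(z_t−z̄)² = 69.7143
r_2 = 5.6327 / 69.7143 = 0.081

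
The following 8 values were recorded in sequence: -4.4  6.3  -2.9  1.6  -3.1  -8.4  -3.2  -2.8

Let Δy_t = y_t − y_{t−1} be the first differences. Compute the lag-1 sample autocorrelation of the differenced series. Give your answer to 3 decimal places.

-0.538

First differences Δy: 10.7, -9.2, 4.5, -4.7, -5.3, 5.2, 0.4
Mean of differences = 0.2286
Numerator Σ(Δy_t−Δȳ)(Δy_{t+1}−Δȳ) = -159.4408
Denominator Σ(Δy_t−Δȳ)² = 296.3943
r_1(Δy) = -159.4408 / 296.3943 = -0.538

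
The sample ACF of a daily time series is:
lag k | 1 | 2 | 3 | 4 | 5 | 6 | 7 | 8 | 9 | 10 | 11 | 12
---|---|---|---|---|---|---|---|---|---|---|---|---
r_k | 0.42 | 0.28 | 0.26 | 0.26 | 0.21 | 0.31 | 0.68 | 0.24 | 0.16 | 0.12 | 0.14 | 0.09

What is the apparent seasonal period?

The largest autocorrelation is r_7 = 0.68; the remaining lags stay at or below 0.42. The elevated value at lag 1 (0.42), dropping to 0.28 at lag 2, reflects decaying short-term dependence rather than seasonality.
The dominant spike at lag 7 indicates a seasonal period of 7.

7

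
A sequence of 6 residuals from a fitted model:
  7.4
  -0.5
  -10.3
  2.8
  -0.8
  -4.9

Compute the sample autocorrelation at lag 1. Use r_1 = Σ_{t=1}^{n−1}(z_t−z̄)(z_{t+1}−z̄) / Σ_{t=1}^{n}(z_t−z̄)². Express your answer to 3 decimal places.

-0.193

Mean z̄ = (7.4 − 0.5 − 10.3 + 2.8 − 0.8 − 4.9)/6 = -1.0500
Deviations from mean: 8.4500, 0.5500, -9.2500, 3.8500, 0.2500, -3.8500
Σ(z_t−z̄)(z_{t+1}−z̄) = (4.6475) + (-5.0875) + (-35.6125) + (0.9625) + (-0.9625) = -36.0525
Denominator Σ(z_t−z̄)² = 186.9750
r_1 = -36.0525 / 186.9750 = -0.193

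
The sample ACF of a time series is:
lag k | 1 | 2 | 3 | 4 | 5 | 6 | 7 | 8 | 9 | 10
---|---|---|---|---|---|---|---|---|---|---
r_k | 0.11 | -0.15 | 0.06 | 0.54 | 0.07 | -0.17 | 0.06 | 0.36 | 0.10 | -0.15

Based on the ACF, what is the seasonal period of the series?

The largest autocorrelation is r_4 = 0.54, with a weaker echo at lag 8 (0.36); the remaining lags stay at or below 0.11.
The dominant spike at lag 4 indicates a seasonal period of 4.

4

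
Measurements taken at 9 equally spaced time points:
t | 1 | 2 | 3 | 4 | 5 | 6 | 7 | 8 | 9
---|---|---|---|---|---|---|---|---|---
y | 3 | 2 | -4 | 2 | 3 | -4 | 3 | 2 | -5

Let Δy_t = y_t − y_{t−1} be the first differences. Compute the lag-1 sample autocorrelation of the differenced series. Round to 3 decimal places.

-0.379

First differences Δy: -1, -6, 6, 1, -7, 7, -1, -7
Mean of differences = -1.0000
Numerator Σ(Δy_t−Δȳ)(Δy_{t+1}−Δȳ) = -81.0000
Denominator Σ(Δy_t−Δȳ)² = 214.0000
r_1(Δy) = -81.0000 / 214.0000 = -0.379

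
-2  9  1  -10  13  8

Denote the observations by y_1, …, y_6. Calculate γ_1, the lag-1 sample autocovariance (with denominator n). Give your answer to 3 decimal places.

Mean ȳ = (-2 + 9 + 1 − 10 + 13 + 8)/6 = 3.1667
Deviations: -5.1667, 5.8333, -2.1667, -13.1667, 9.8333, 4.8333
Σ_{t=1}^{5}(y_t−ȳ)(y_{t+1}−ȳ) = -96.1944
γ_1 = -96.1944 / 6 = -16.032

-16.032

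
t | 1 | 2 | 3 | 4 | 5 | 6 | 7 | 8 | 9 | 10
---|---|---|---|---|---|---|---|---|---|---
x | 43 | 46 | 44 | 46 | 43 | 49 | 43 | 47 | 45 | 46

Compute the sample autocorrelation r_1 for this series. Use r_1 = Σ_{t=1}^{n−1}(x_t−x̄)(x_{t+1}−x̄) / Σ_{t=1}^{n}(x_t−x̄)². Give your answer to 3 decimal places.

-0.748

Mean x̄ = (43 + 46 + 44 + 46 + 43 + 49 + 43 + 47 + 45 + 46)/10 = 45.2000
Numerator Σ_{t=1}^{9}(x_t−x̄)(x_{t+1}−x̄) = -26.6400
Denominator Σ(x_t−x̄)² = 35.6000
r_1 = -26.6400 / 35.6000 = -0.748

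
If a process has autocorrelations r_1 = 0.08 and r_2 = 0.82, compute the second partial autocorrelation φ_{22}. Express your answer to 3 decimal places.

φ_{22} = (r_2 − r_1²) / (1 − r_1²)
r_1² = (0.08)² = 0.0064
Numerator = 0.82 − 0.0064 = 0.8136; denominator = 1 − 0.0064 = 0.9936
φ_{22} = 0.8136 / 0.9936 = 0.819

0.819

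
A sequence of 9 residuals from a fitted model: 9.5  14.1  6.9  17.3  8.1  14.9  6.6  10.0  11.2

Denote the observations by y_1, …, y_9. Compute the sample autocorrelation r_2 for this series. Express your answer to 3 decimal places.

0.624

Mean ȳ = (9.5 + 14.1 + 6.9 + 17.3 + 8.1 + 14.9 + 6.6 + 10.0 + 11.2)/9 = 10.9556
Σ(y_t−ȳ)(y_{t+2}−ȳ) = (5.9031) + (19.9498) + (11.5809) + (25.0253) + (12.4375) + (-3.7691) + (-1.0647) = 70.0627
Denominator Σ(y_t−ȳ)² = 112.3622
r_2 = 70.0627 / 112.3622 = 0.624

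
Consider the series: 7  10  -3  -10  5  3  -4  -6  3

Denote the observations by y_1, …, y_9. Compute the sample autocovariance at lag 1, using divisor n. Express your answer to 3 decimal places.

Mean ȳ = (7 + 10 − 3 − 10 + 5 + 3 − 4 − 6 + 3)/9 = 0.5556
Σ_{t=1}^{8}(y_t−ȳ)(y_{t+1}−ȳ) = 31.4691
γ_1 = 31.4691 / 9 = 3.497

3.497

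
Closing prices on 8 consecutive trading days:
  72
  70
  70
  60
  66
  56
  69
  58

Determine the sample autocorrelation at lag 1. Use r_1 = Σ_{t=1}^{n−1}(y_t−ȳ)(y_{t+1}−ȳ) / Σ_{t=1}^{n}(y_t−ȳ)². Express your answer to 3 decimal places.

Mean ȳ = (72 + 70 + 70 + 60 + 66 + 56 + 69 + 58)/8 = 65.1250
Σ(y_t−ȳ)(y_{t+1}−ȳ) = (33.5156) + (23.7656) + (-24.9844) + (-4.4844) + (-7.9844) + (-35.3594) + (-27.6094) = -43.1406
Denominator Σ(y_t−ȳ)² = 270.8750
r_1 = -43.1406 / 270.8750 = -0.159

-0.159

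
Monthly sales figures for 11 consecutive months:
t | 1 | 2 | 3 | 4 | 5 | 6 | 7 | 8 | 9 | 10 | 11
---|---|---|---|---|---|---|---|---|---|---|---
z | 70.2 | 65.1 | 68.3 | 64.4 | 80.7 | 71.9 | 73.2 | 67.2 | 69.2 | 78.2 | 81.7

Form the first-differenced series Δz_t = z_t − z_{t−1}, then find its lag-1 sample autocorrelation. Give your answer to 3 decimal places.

-0.453

First differences Δz: -5.1, 3.2, -3.9, 16.3, -8.8, 1.3, -6.0, 2.0, 9.0, 3.5
Mean of differences = 1.1500
Numerator Σ(Δz_t−Δz̄)(Δz_{t+1}−Δz̄) = -233.9375
Denominator Σ(Δz_t−Δz̄)² = 516.3050
r_1(Δz) = -233.9375 / 516.3050 = -0.453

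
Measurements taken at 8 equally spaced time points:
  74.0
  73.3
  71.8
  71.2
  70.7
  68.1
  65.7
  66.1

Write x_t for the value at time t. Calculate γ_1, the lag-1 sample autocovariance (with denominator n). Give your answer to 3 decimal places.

5.706

Mean x̄ = (74.0 + 73.3 + 71.8 + 71.2 + 70.7 + 68.1 + 65.7 + 66.1)/8 = 70.1125
Deviations: 3.8875, 3.1875, 1.6875, 1.0875, 0.5875, -2.0125, -4.4125, -4.0125
Σ_{t=1}^{7}(x_t−x̄)(x_{t+1}−x̄) = 45.6473
γ_1 = 45.6473 / 8 = 5.706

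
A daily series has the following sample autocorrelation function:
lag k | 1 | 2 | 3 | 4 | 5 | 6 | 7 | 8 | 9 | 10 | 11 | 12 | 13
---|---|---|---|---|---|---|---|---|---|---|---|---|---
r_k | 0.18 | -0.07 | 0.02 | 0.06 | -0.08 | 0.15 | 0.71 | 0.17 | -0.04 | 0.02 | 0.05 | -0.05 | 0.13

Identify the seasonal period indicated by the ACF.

The largest autocorrelation is r_7 = 0.71; the remaining lags stay at or below 0.18.
The dominant spike at lag 7 indicates a seasonal period of 7.

7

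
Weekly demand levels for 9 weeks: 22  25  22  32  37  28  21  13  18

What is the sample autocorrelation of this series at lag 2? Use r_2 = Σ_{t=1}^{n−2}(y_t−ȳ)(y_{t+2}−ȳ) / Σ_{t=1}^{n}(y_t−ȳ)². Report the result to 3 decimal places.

Mean ȳ = (22 + 25 + 22 + 32 + 37 + 28 + 21 + 13 + 18)/9 = 24.2222
Σ(y_t−ȳ)(y_{t+2}−ȳ) = (4.9383) + (6.0494) + (-28.3951) + (29.3827) + (-41.1728) + (-42.3951) + (20.0494) = -51.5432
Denominator Σ(y_t−ȳ)² = 423.5556
r_2 = -51.5432 / 423.5556 = -0.122

-0.122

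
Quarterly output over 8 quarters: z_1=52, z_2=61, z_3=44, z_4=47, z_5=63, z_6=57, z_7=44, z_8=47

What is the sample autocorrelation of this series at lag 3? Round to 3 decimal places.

0.110

Mean z̄ = (52 + 61 + 44 + 47 + 63 + 57 + 44 + 47)/8 = 51.8750
Deviations from mean: 0.1250, 9.1250, -7.8750, -4.8750, 11.1250, 5.1250, -7.8750, -4.8750
Σ(z_t−z̄)(z_{t+3}−z̄) = (-0.6094) + (101.5156) + (-40.3594) + (38.3906) + (-54.2344) = 44.7031
Denominator Σ(z_t−z̄)² = 404.8750
r_3 = 44.7031 / 404.8750 = 0.110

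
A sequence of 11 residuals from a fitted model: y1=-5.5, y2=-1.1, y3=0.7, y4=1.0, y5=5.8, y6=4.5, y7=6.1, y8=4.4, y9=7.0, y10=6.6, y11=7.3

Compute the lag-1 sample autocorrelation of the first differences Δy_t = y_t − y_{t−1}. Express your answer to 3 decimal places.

-0.419

First differences Δy: 4.4, 1.8, 0.3, 4.8, -1.3, 1.6, -1.7, 2.6, -0.4, 0.7
Mean of differences = 1.2800
Numerator Σ(Δy_t−Δȳ)(Δy_{t+1}−Δȳ) = -18.3744
Denominator Σ(Δy_t−Δȳ)² = 43.8960
r_1(Δy) = -18.3744 / 43.8960 = -0.419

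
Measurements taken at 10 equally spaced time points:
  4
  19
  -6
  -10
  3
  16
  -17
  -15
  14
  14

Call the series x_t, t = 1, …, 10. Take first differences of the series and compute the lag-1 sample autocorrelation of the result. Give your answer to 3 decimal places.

First differences Δx: 15, -25, -4, 13, 13, -33, 2, 29, 0
Mean of differences = 1.1111
Numerator Σ(Δx_t−Δx̄)(Δx_{t+1}−Δx̄) = -590.6790
Denominator Σ(Δx_t−Δx̄)² = 3126.8889
r_1(Δx) = -590.6790 / 3126.8889 = -0.189

-0.189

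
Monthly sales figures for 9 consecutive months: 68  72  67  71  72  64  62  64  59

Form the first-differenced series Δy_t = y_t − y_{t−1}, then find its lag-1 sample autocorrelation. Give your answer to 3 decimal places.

-0.361

First differences Δy: 4, -5, 4, 1, -8, -2, 2, -5
Mean of differences = -1.1250
Numerator Σ(Δy_t−Δȳ)(Δy_{t+1}−Δȳ) = -52.2656
Denominator Σ(Δy_t−Δȳ)² = 144.8750
r_1(Δy) = -52.2656 / 144.8750 = -0.361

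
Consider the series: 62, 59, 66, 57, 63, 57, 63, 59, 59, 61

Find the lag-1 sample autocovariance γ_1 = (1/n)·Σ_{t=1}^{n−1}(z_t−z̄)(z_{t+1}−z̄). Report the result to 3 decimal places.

Mean z̄ = (62 + 59 + 66 + 57 + 63 + 57 + 63 + 59 + 59 + 61)/10 = 60.6000
Σ_{t=1}^{9}(z_t−z̄)(z_{t+1}−z̄) = -58.1600
γ_1 = -58.1600 / 10 = -5.816

-5.816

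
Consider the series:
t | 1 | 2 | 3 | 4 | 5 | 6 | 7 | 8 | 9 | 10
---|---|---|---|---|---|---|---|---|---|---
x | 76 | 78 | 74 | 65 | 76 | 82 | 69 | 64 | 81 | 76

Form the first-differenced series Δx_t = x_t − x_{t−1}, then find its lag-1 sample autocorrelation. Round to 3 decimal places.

-0.245

First differences Δx: 2, -4, -9, 11, 6, -13, -5, 17, -5
Mean of differences = 0.0000
Numerator Σ(Δx_t−Δx̄)(Δx_{t+1}−Δx̄) = -188.0000
Denominator Σ(Δx_t−Δx̄)² = 766.0000
r_1(Δx) = -188.0000 / 766.0000 = -0.245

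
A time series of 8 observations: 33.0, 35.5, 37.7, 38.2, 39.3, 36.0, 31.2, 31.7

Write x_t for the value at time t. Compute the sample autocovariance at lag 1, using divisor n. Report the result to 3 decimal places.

4.140

Mean x̄ = (33.0 + 35.5 + 37.7 + 38.2 + 39.3 + 36.0 + 31.2 + 31.7)/8 = 35.3250
Σ_{t=1}^{7}(x_t−x̄)(x_{t+1}−x̄) = 33.1169
γ_1 = 33.1169 / 8 = 4.140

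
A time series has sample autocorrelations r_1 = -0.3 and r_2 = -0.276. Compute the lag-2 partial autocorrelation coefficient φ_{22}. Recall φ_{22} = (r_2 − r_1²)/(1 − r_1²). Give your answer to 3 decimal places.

φ_{22} = (r_2 − r_1²) / (1 − r_1²)
r_1² = (-0.3)² = 0.09
Numerator = -0.276 − 0.0900 = -0.3660; denominator = 1 − 0.0900 = 0.9100
φ_{22} = -0.3660 / 0.9100 = -0.402

-0.402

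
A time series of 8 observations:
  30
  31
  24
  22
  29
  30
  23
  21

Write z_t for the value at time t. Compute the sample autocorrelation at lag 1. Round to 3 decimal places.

0.169

Mean z̄ = (30 + 31 + 24 + 22 + 29 + 30 + 23 + 21)/8 = 26.2500
Σ(z_t−z̄)(z_{t+1}−z̄) = (17.8125) + (-10.6875) + (9.5625) + (-11.6875) + (10.3125) + (-12.1875) + (17.0625) = 20.1875
Denominator Σ(z_t−z̄)² = 119.5000
r_1 = 20.1875 / 119.5000 = 0.169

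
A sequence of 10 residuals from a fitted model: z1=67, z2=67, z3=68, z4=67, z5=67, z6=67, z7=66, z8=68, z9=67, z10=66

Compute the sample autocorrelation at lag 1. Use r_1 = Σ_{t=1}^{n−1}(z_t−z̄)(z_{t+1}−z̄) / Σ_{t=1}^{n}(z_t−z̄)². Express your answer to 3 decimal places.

Mean z̄ = (67 + 67 + 68 + 67 + 67 + 67 + 66 + 68 + 67 + 66)/10 = 67.0000
Numerator Σ_{t=1}^{9}(z_t−z̄)(z_{t+1}−z̄) = -1.0000
Denominator Σ(z_t−z̄)² = 4.0000
r_1 = -1.0000 / 4.0000 = -0.250

-0.250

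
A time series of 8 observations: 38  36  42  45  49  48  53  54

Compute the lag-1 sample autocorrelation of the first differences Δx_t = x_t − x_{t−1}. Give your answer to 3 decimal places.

-0.543

First differences Δx: -2, 6, 3, 4, -1, 5, 1
Mean of differences = 2.2857
Numerator Σ(Δx_t−Δx̄)(Δx_{t+1}−Δx̄) = -30.0816
Denominator Σ(Δx_t−Δx̄)² = 55.4286
r_1(Δx) = -30.0816 / 55.4286 = -0.543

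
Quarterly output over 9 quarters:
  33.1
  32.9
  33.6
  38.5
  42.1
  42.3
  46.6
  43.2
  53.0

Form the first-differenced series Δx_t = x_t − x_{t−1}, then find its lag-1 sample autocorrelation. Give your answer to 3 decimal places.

First differences Δx: -0.2, 0.7, 4.9, 3.6, 0.2, 4.3, -3.4, 9.8
Mean of differences = 2.4875
Numerator Σ(Δx_t−Δx̄)(Δx_{t+1}−Δx̄) = -57.2389
Denominator Σ(Δx_t−Δx̄)² = 114.1288
r_1(Δx) = -57.2389 / 114.1288 = -0.502

-0.502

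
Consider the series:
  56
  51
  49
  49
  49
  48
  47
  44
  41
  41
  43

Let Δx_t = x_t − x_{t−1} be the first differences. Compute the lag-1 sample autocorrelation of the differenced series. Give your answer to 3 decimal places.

0.230

First differences Δx: -5, -2, 0, 0, -1, -1, -3, -3, 0, 2
Mean of differences = -1.3000
Numerator Σ(Δx_t−Δx̄)(Δx_{t+1}−Δx̄) = 8.3100
Denominator Σ(Δx_t−Δx̄)² = 36.1000
r_1(Δx) = 8.3100 / 36.1000 = 0.230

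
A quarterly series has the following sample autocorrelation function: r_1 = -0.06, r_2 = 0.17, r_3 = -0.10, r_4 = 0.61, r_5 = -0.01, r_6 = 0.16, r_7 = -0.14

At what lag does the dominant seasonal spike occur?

4

The largest autocorrelation is r_4 = 0.61; the remaining lags stay at or below 0.17.
The dominant spike at lag 4 indicates a seasonal period of 4.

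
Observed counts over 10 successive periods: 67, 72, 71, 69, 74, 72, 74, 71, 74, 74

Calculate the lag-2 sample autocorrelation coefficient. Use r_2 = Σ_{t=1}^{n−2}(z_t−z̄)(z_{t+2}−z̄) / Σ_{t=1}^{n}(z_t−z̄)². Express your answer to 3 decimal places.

Mean z̄ = (67 + 72 + 71 + 69 + 74 + 72 + 74 + 71 + 74 + 74)/10 = 71.8000
Numerator Σ_{t=1}^{8}(z_t−z̄)(z_{t+2}−z̄) = 8.7200
Denominator Σ(z_t−z̄)² = 51.6000
r_2 = 8.7200 / 51.6000 = 0.169

0.169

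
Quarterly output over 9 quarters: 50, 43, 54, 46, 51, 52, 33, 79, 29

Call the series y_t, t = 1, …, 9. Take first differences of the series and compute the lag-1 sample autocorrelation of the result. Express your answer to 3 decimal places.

First differences Δy: -7, 11, -8, 5, 1, -19, 46, -50
Mean of differences = -2.6250
Numerator Σ(Δy_t−Δȳ)(Δy_{t+1}−Δȳ) = -3305.3906
Denominator Σ(Δy_t−Δȳ)² = 5181.8750
r_1(Δy) = -3305.3906 / 5181.8750 = -0.638

-0.638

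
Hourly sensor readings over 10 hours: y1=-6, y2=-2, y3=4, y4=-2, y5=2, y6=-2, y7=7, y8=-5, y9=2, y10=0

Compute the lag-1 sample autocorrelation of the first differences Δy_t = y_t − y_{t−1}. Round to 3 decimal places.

First differences Δy: 4, 6, -6, 4, -4, 9, -12, 7, -2
Mean of differences = 0.6667
Numerator Σ(Δy_t−Δȳ)(Δy_{t+1}−Δȳ) = -297.1111
Denominator Σ(Δy_t−Δȳ)² = 394.0000
r_1(Δy) = -297.1111 / 394.0000 = -0.754

-0.754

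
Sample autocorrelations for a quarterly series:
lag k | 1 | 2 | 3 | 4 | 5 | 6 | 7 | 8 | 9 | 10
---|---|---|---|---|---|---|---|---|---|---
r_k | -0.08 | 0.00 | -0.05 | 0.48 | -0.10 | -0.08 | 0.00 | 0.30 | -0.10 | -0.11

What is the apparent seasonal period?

4

The largest autocorrelation is r_4 = 0.48, with a weaker echo at lag 8 (0.30); the remaining lags stay at or below 0.00.
The dominant spike at lag 4 indicates a seasonal period of 4.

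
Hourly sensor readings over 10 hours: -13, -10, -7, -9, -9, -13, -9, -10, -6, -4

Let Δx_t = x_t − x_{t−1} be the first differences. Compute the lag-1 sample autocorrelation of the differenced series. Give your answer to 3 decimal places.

-0.273

First differences Δx: 3, 3, -2, 0, -4, 4, -1, 4, 2
Mean of differences = 1.0000
Numerator Σ(Δx_t−Δx̄)(Δx_{t+1}−Δx̄) = -18.0000
Denominator Σ(Δx_t−Δx̄)² = 66.0000
r_1(Δx) = -18.0000 / 66.0000 = -0.273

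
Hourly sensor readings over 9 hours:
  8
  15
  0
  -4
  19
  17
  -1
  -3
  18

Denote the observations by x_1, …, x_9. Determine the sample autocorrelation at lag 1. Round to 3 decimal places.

Mean x̄ = (8 + 15 + 0 − 4 + 19 + 17 − 1 − 3 + 18)/9 = 7.6667
Numerator Σ_{t=1}^{8}(x_t−x̄)(x_{t+1}−x̄) = -89.4444
Denominator Σ(x_t−x̄)² = 760.0000
r_1 = -89.4444 / 760.0000 = -0.118

-0.118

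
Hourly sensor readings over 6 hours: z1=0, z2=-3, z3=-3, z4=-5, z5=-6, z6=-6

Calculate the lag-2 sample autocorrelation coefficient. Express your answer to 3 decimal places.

0.110

Mean z̄ = (0 − 3 − 3 − 5 − 6 − 6)/6 = -3.8333
Deviations from mean: 3.8333, 0.8333, 0.8333, -1.1667, -2.1667, -2.1667
Numerator Σ_{t=1}^{4}(z_t−z̄)(z_{t+2}−z̄) = 2.9444
Denominator Σ(z_t−z̄)² = 26.8333
r_2 = 2.9444 / 26.8333 = 0.110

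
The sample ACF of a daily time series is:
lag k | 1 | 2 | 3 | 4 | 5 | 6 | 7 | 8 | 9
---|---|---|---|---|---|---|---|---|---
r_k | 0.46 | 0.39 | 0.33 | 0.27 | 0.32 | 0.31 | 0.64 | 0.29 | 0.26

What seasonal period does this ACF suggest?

7

The largest autocorrelation is r_7 = 0.64; the remaining lags stay at or below 0.46. The elevated value at lag 1 (0.46), dropping to 0.39 at lag 2, reflects decaying short-term dependence rather than seasonality.
The dominant spike at lag 7 indicates a seasonal period of 7.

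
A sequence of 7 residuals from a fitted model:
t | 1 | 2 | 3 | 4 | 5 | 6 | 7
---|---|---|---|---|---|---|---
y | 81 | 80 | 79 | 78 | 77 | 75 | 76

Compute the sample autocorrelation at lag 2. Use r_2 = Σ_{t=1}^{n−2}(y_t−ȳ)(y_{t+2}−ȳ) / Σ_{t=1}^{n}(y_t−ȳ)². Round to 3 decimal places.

0.143

Mean ȳ = (81 + 80 + 79 + 78 + 77 + 75 + 76)/7 = 78.0000
Deviations from mean: 3.0000, 2.0000, 1.0000, 0.0000, -1.0000, -3.0000, -2.0000
Σ(y_t−ȳ)(y_{t+2}−ȳ) = (3.0000) + (0.0000) + (-1.0000) + (0.0000) + (2.0000) = 4.0000
Denominator Σ(y_t−ȳ)² = 28.0000
r_2 = 4.0000 / 28.0000 = 0.143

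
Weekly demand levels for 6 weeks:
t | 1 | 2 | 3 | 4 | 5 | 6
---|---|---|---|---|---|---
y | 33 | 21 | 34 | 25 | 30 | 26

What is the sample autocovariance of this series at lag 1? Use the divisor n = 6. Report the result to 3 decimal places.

Mean ȳ = (33 + 21 + 34 + 25 + 30 + 26)/6 = 28.1667
Σ_{t=1}^{5}(y_t−ȳ)(y_{t+1}−ȳ) = -104.6944
γ_1 = -104.6944 / 6 = -17.449

-17.449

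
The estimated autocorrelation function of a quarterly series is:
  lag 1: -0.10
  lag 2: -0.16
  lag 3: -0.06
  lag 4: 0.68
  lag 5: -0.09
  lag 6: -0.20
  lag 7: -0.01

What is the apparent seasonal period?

4

The largest autocorrelation is r_4 = 0.68; the remaining lags stay at or below -0.01.
The dominant spike at lag 4 indicates a seasonal period of 4.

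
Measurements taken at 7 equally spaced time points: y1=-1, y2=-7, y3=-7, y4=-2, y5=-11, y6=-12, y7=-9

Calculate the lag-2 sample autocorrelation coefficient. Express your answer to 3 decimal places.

Mean ȳ = (-1 − 7 − 7 − 2 − 11 − 12 − 9)/7 = -7.0000
Deviations from mean: 6.0000, 0.0000, 0.0000, 5.0000, -4.0000, -5.0000, -2.0000
Σ(y_t−ȳ)(y_{t+2}−ȳ) = (0.0000) + (0.0000) + (0.0000) + (-25.0000) + (8.0000) = -17.0000
Denominator Σ(y_t−ȳ)² = 106.0000
r_2 = -17.0000 / 106.0000 = -0.160

-0.160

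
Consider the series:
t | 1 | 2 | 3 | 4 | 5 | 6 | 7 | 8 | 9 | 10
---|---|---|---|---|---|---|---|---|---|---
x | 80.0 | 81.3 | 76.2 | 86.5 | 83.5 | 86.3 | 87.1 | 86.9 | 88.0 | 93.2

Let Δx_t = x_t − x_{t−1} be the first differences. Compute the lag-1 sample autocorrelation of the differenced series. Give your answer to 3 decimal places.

First differences Δx: 1.3, -5.1, 10.3, -3.0, 2.8, 0.8, -0.2, 1.1, 5.2
Mean of differences = 1.4667
Numerator Σ(Δx_t−Δx̄)(Δx_{t+1}−Δx̄) = -102.8578
Denominator Σ(Δx_t−Δx̄)² = 160.2000
r_1(Δx) = -102.8578 / 160.2000 = -0.642

-0.642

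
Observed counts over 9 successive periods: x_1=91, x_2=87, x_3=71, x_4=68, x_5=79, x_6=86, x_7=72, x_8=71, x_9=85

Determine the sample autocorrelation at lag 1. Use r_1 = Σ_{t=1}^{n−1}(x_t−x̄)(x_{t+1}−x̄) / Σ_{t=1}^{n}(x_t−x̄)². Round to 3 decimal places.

Mean x̄ = (91 + 87 + 71 + 68 + 79 + 86 + 72 + 71 + 85)/9 = 78.8889
Numerator Σ_{t=1}^{8}(x_t−x̄)(x_{t+1}−x̄) = 76.8765
Denominator Σ(x_t−x̄)² = 590.8889
r_1 = 76.8765 / 590.8889 = 0.130

0.130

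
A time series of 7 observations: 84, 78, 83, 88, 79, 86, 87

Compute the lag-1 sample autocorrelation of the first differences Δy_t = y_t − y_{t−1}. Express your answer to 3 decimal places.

-0.512

First differences Δy: -6, 5, 5, -9, 7, 1
Mean of differences = 0.5000
Numerator Σ(Δy_t−Δȳ)(Δy_{t+1}−Δȳ) = -110.2500
Denominator Σ(Δy_t−Δȳ)² = 215.5000
r_1(Δy) = -110.2500 / 215.5000 = -0.512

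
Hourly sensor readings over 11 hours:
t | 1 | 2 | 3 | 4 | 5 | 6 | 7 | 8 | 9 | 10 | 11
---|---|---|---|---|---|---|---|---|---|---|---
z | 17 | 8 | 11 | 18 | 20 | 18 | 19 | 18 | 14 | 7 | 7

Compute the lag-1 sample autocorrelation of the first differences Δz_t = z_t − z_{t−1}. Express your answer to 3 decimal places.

First differences Δz: -9, 3, 7, 2, -2, 1, -1, -4, -7, 0
Mean of differences = -1.0000
Numerator Σ(Δz_t−Δz̄)(Δz_{t+1}−Δz̄) = 31.0000
Denominator Σ(Δz_t−Δz̄)² = 204.0000
r_1(Δz) = 31.0000 / 204.0000 = 0.152

0.152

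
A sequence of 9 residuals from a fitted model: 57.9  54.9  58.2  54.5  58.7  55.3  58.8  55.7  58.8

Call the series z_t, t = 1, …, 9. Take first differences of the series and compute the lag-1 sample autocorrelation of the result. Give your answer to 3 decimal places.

First differences Δz: -3.0, 3.3, -3.7, 4.2, -3.4, 3.5, -3.1, 3.1
Mean of differences = 0.1125
Numerator Σ(Δz_t−Δz̄)(Δz_{t+1}−Δz̄) = -84.3927
Denominator Σ(Δz_t−Δz̄)² = 94.1488
r_1(Δz) = -84.3927 / 94.1488 = -0.896

-0.896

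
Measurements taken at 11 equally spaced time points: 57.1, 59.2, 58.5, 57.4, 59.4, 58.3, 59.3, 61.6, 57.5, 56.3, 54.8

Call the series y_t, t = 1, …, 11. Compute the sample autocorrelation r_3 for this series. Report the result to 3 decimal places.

-0.246

Mean ȳ = (57.1 + 59.2 + 58.5 + 57.4 + 59.4 + 58.3 + 59.3 + 61.6 + 57.5 + 56.3 + 54.8)/11 = 58.1273
Numerator Σ_{t=1}^{8}(y_t−ȳ)(y_{t+3}−ȳ) = -8.0622
Denominator Σ(y_t−ȳ)² = 32.7618
r_3 = -8.0622 / 32.7618 = -0.246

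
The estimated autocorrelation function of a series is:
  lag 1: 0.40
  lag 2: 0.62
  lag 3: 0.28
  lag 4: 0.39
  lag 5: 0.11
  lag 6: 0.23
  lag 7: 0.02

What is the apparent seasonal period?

2

The largest autocorrelation is r_2 = 0.62; the remaining lags stay at or below 0.40.
The dominant spike at lag 2 indicates a seasonal period of 2.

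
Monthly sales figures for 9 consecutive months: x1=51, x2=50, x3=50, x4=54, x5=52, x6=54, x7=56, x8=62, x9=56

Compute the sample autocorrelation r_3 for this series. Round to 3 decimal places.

-0.071

Mean x̄ = (51 + 50 + 50 + 54 + 52 + 54 + 56 + 62 + 56)/9 = 53.8889
Numerator Σ_{t=1}^{6}(x_t−x̄)(x_{t+3}−x̄) = -8.2593
Denominator Σ(x_t−x̄)² = 116.8889
r_3 = -8.2593 / 116.8889 = -0.071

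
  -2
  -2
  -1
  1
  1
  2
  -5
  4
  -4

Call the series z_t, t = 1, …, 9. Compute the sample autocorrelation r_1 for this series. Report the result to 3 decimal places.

Mean z̄ = (-2 − 2 − 1 + 1 + 1 + 2 − 5 + 4 − 4)/9 = -0.6667
Numerator Σ_{t=1}^{8}(z_t−z̄)(z_{t+1}−z̄) = -38.4444
Denominator Σ(z_t−z̄)² = 68.0000
r_1 = -38.4444 / 68.0000 = -0.565

-0.565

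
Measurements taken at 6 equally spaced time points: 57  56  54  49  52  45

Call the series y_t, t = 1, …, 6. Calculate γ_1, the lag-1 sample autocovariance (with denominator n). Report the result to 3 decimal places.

3.579

Mean ȳ = (57 + 56 + 54 + 49 + 52 + 45)/6 = 52.1667
Σ_{t=1}^{5}(y_t−ȳ)(y_{t+1}−ȳ) = 21.4722
γ_1 = 21.4722 / 6 = 3.579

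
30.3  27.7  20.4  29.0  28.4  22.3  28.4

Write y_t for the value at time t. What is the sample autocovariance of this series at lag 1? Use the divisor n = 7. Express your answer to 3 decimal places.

-4.081

Mean ȳ = (30.3 + 27.7 + 20.4 + 29.0 + 28.4 + 22.3 + 28.4)/7 = 26.6429
Σ_{t=1}^{6}(y_t−ȳ)(y_{t+1}−ȳ) = -28.5690
γ_1 = -28.5690 / 7 = -4.081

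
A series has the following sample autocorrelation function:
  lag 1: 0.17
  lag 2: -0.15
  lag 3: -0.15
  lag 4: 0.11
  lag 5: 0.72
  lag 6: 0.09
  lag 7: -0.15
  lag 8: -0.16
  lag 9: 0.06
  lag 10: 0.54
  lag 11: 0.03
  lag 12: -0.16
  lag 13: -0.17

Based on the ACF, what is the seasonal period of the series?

The largest autocorrelation is r_5 = 0.72, with a weaker echo at lag 10 (0.54); the remaining lags stay at or below 0.17.
The dominant spike at lag 5 indicates a seasonal period of 5.

5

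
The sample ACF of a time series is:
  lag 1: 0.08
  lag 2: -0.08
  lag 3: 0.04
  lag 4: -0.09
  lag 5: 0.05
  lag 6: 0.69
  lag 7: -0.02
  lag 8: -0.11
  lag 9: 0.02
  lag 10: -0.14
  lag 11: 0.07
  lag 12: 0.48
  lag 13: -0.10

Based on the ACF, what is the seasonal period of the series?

6

The largest autocorrelation is r_6 = 0.69, with a weaker echo at lag 12 (0.48); the remaining lags stay at or below 0.08.
The dominant spike at lag 6 indicates a seasonal period of 6.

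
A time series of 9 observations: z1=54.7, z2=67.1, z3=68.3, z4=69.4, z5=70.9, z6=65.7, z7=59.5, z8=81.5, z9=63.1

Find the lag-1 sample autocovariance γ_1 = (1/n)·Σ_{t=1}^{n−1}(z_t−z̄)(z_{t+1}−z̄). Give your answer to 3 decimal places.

-16.130

Mean z̄ = (54.7 + 67.1 + 68.3 + 69.4 + 70.9 + 65.7 + 59.5 + 81.5 + 63.1)/9 = 66.6889
Σ_{t=1}^{8}(z_t−z̄)(z_{t+1}−z̄) = -145.1679
γ_1 = -145.1679 / 9 = -16.130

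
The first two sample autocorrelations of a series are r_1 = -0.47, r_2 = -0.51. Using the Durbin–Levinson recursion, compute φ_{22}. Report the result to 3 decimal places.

-0.938

φ_{22} = (r_2 − r_1²) / (1 − r_1²)
r_1² = (-0.47)² = 0.2209
Numerator = -0.51 − 0.2209 = -0.7309; denominator = 1 − 0.2209 = 0.7791
φ_{22} = -0.7309 / 0.7791 = -0.938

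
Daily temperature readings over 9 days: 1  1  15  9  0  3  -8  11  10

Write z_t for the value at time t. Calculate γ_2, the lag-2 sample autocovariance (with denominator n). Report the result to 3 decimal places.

-14.247

Mean z̄ = (1 + 1 + 15 + 9 + 0 + 3 − 8 + 11 + 10)/9 = 4.6667
Σ_{t=1}^{7}(z_t−z̄)(z_{t+2}−z̄) = -128.2222
γ_2 = -128.2222 / 9 = -14.247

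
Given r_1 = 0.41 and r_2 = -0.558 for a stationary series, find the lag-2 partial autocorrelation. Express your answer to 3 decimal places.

-0.873

φ_{22} = (r_2 − r_1²) / (1 − r_1²)
r_1² = (0.41)² = 0.1681
Numerator = -0.558 − 0.1681 = -0.7261; denominator = 1 − 0.1681 = 0.8319
φ_{22} = -0.7261 / 0.8319 = -0.873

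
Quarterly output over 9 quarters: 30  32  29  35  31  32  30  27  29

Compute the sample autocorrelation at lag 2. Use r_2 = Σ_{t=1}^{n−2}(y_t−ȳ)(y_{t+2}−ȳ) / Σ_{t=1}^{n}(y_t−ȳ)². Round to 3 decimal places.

0.201

Mean ȳ = (30 + 32 + 29 + 35 + 31 + 32 + 30 + 27 + 29)/9 = 30.5556
Σ(y_t−ȳ)(y_{t+2}−ȳ) = (0.8642) + (6.4198) + (-0.6914) + (6.4198) + (-0.2469) + (-5.1358) + (0.8642) = 8.4938
Denominator Σ(y_t−ȳ)² = 42.2222
r_2 = 8.4938 / 42.2222 = 0.201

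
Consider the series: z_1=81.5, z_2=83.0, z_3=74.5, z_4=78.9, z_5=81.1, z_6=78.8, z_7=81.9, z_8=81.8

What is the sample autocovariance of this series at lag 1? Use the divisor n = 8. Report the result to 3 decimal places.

-0.880

Mean z̄ = (81.5 + 83.0 + 74.5 + 78.9 + 81.1 + 78.8 + 81.9 + 81.8)/8 = 80.1875
Deviations: 1.3125, 2.8125, -5.6875, -1.2875, 0.9125, -1.3875, 1.7125, 1.6125
Σ_{t=1}^{7}(z_t−z̄)(z_{t+1}−z̄) = -7.0377
γ_1 = -7.0377 / 8 = -0.880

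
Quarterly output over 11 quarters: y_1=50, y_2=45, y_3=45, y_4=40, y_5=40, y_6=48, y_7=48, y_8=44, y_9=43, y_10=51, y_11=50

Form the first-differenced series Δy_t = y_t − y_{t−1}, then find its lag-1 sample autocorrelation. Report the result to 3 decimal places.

First differences Δy: -5, 0, -5, 0, 8, 0, -4, -1, 8, -1
Mean of differences = 0.0000
Numerator Σ(Δy_t−Δȳ)(Δy_{t+1}−Δȳ) = -12.0000
Denominator Σ(Δy_t−Δȳ)² = 196.0000
r_1(Δy) = -12.0000 / 196.0000 = -0.061

-0.061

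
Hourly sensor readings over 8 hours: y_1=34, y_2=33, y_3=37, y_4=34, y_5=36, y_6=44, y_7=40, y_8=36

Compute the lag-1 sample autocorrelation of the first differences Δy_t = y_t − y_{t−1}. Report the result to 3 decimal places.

First differences Δy: -1, 4, -3, 2, 8, -4, -4
Mean of differences = 0.2857
Numerator Σ(Δy_t−Δȳ)(Δy_{t+1}−Δȳ) = -24.0816
Denominator Σ(Δy_t−Δȳ)² = 125.4286
r_1(Δy) = -24.0816 / 125.4286 = -0.192

-0.192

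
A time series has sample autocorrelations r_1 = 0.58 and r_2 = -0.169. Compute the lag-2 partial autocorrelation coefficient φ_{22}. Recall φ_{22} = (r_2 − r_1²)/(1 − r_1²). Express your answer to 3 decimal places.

φ_{22} = (r_2 − r_1²) / (1 − r_1²)
r_1² = (0.58)² = 0.3364
Numerator = -0.169 − 0.3364 = -0.5054; denominator = 1 − 0.3364 = 0.6636
φ_{22} = -0.5054 / 0.6636 = -0.762

-0.762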